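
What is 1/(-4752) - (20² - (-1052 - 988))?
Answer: -11594881/4752 ≈ -2440.0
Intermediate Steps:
1/(-4752) - (20² - (-1052 - 988)) = -1/4752 - (400 - 1*(-2040)) = -1/4752 - (400 + 2040) = -1/4752 - 1*2440 = -1/4752 - 2440 = -11594881/4752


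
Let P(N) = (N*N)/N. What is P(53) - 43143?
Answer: -43090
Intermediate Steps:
P(N) = N (P(N) = N²/N = N)
P(53) - 43143 = 53 - 43143 = -43090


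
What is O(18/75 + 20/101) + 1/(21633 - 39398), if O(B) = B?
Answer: 3929113/8971325 ≈ 0.43796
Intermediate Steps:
O(18/75 + 20/101) + 1/(21633 - 39398) = (18/75 + 20/101) + 1/(21633 - 39398) = (18*(1/75) + 20*(1/101)) + 1/(-17765) = (6/25 + 20/101) - 1/17765 = 1106/2525 - 1/17765 = 3929113/8971325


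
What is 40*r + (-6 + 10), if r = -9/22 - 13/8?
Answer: -851/11 ≈ -77.364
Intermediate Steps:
r = -179/88 (r = -9*1/22 - 13*1/8 = -9/22 - 13/8 = -179/88 ≈ -2.0341)
40*r + (-6 + 10) = 40*(-179/88) + (-6 + 10) = -895/11 + 4 = -851/11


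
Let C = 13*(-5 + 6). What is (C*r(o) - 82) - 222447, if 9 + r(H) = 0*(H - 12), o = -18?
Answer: -222646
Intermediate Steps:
C = 13 (C = 13*1 = 13)
r(H) = -9 (r(H) = -9 + 0*(H - 12) = -9 + 0*(-12 + H) = -9 + 0 = -9)
(C*r(o) - 82) - 222447 = (13*(-9) - 82) - 222447 = (-117 - 82) - 222447 = -199 - 222447 = -222646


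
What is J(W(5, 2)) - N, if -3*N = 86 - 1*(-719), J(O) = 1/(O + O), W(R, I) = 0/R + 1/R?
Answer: 1625/6 ≈ 270.83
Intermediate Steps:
W(R, I) = 1/R (W(R, I) = 0 + 1/R = 1/R)
J(O) = 1/(2*O)
N = -805/3 (N = -(86 - 1*(-719))/3 = -(86 + 719)/3 = -1/3*805 = -805/3 ≈ -268.33)
J(W(5, 2)) - N = 1/(2*(1/5)) - 1*(-805/3) = 1/(2*(1/5)) + 805/3 = (1/2)*5 + 805/3 = 5/2 + 805/3 = 1625/6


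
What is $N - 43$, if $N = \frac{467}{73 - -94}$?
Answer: $- \frac{6714}{167} \approx -40.204$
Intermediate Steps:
$N = \frac{467}{167}$ ($N = \frac{467}{73 + 94} = \frac{467}{167} \approx 2.7964$)
$N - 43 = \frac{467}{167} - 43 = - \frac{6714}{167}$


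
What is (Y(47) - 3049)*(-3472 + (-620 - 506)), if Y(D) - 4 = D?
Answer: 13784804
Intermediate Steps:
Y(D) = 4 + D
(Y(47) - 3049)*(-3472 + (-620 - 506)) = ((4 + 47) - 3049)*(-3472 + (-620 - 506)) = (51 - 3049)*(-3472 - 1126) = -2998*(-4598) = 13784804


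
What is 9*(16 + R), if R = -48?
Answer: -288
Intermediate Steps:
9*(16 + R) = 9*(16 - 48) = 9*(-32) = -288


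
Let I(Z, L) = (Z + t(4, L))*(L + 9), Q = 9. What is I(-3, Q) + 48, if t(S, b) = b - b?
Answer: -6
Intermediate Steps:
t(S, b) = 0
I(Z, L) = Z*(9 + L) (I(Z, L) = (Z + 0)*(L + 9) = Z*(9 + L))
I(-3, Q) + 48 = -3*(9 + 9) + 48 = -3*18 + 48 = -54 + 48 = -6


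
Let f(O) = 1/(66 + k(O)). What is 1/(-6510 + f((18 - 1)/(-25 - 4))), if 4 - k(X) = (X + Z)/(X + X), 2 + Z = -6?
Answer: -2131/13872776 ≈ -0.00015361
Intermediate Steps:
Z = -8 (Z = -2 - 6 = -8)
k(X) = 4 - (-8 + X)/(2*X) (k(X) = 4 - (X - 8)/(X + X) = 4 - (-8 + X)/(2*X))
f(O) = 1/(139/2 + 4/O) (f(O) = 1/(66 + (7/2 + 4/O)) = 1/(139/2 + 4/O))
1/(-6510 + f((18 - 1)/(-25 - 4))) = 1/(-6510 + 2*((18 - 1)/(-25 - 4))/(8 + 139*((18 - 1)/(-25 - 4)))) = 1/(-6510 + 2*(17/(-29))/(8 + 139*(17/(-29)))) = 1/(-6510 + 2*(17*(-1/29))/(8 + 139*(17*(-1/29)))) = 1/(-6510 + 2*(-17/29)/(8 + 139*(-17/29))) = 1/(-6510 + 2*(-17/29)/(8 - 2363/29)) = 1/(-6510 + 2*(-17/29)/(-2131/29)) = 1/(-6510 + 2*(-17/29)*(-29/2131)) = 1/(-6510 + 34/2131) = 1/(-13872776/2131) = -2131/13872776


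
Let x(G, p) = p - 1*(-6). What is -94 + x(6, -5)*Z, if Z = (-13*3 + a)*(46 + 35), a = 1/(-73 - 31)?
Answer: -338393/104 ≈ -3253.8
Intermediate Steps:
x(G, p) = 6 + p (x(G, p) = p + 6 = 6 + p)
a = -1/104 (a = 1/(-104) = -1/104 ≈ -0.0096154)
Z = -328617/104 (Z = (-13*3 - 1/104)*(46 + 35) = (-39 - 1/104)*81 = -4057/104*81 = -328617/104 ≈ -3159.8)
-94 + x(6, -5)*Z = -94 + (6 - 5)*(-328617/104) = -94 + 1*(-328617/104) = -94 - 328617/104 = -338393/104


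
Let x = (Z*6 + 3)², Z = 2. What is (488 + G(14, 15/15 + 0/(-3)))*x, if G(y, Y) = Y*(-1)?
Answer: 109575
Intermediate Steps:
G(y, Y) = -Y
x = 225 (x = (2*6 + 3)² = (12 + 3)² = 15² = 225)
(488 + G(14, 15/15 + 0/(-3)))*x = (488 - (15/15 + 0/(-3)))*225 = (488 - (15*(1/15) + 0*(-⅓)))*225 = (488 - (1 + 0))*225 = (488 - 1*1)*225 = (488 - 1)*225 = 487*225 = 109575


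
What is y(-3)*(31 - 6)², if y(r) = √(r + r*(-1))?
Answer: 0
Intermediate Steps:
y(r) = 0 (y(r) = √(r - r) = √0 = 0)
y(-3)*(31 - 6)² = 0*(31 - 6)² = 0*25² = 0*625 = 0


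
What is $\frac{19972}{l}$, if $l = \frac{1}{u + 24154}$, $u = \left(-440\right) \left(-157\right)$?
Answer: $1862069448$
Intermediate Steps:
$u = 69080$
$l = \frac{1}{93234}$ ($l = \frac{1}{69080 + 24154} = \frac{1}{93234} \approx 1.0726 \cdot 10^{-5}$)
$\frac{19972}{l} = 19972 \frac{1}{\frac{1}{93234}} = 19972 \cdot 93234 = 1862069448$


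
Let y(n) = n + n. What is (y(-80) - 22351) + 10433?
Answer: -12078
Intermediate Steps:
y(n) = 2*n
(y(-80) - 22351) + 10433 = (2*(-80) - 22351) + 10433 = (-160 - 22351) + 10433 = -22511 + 10433 = -12078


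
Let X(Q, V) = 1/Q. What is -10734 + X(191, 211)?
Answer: -2050193/191 ≈ -10734.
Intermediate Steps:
-10734 + X(191, 211) = -10734 + 1/191 = -2050193/191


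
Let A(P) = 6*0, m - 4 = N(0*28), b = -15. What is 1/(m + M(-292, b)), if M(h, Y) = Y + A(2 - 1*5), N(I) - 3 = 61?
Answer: 1/53 ≈ 0.018868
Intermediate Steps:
N(I) = 64 (N(I) = 3 + 61 = 64)
m = 68 (m = 4 + 64 = 68)
A(P) = 0
M(h, Y) = Y (M(h, Y) = Y + 0 = Y)
1/(m + M(-292, b)) = 1/(68 - 15) = 1/53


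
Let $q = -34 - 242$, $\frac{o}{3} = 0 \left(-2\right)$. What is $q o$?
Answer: $0$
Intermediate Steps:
$o = 0$ ($o = 3 \cdot 0 \left(-2\right) = 3 \cdot 0 = 0$)
$q = -276$ ($q = -34 - 242 = -276$)
$q o = \left(-276\right) 0 = 0$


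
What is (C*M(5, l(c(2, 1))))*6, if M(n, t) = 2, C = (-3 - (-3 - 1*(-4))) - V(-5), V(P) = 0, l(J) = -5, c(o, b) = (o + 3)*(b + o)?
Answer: -48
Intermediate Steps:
c(o, b) = (3 + o)*(b + o)
C = -4 (C = (-3 - (-3 - 1*(-4))) - 1*0 = (-3 - (-3 + 4)) + 0 = (-3 - 1*1) + 0 = (-3 - 1) + 0 = -4 + 0 = -4)
(C*M(5, l(c(2, 1))))*6 = -4*2*6 = -8*6 = -48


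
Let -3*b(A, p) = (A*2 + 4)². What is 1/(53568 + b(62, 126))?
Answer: 3/144320 ≈ 2.0787e-5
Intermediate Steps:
b(A, p) = -(4 + 2*A)²/3 (b(A, p) = -(A*2 + 4)²/3 = -(2*A + 4)²/3 = -(4 + 2*A)²/3)
1/(53568 + b(62, 126)) = 1/(53568 - 4*(2 + 62)²/3) = 1/(53568 - 4/3*64²) = 1/(53568 - 4/3*4096) = 1/(53568 - 16384/3) = 1/(144320/3) = 3/144320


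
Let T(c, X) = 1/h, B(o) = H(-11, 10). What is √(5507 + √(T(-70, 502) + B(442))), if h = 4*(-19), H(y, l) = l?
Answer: √(7952108 + 38*√14421)/38 ≈ 74.230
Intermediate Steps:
h = -76
B(o) = 10
T(c, X) = -1/76 (T(c, X) = 1/(-76) = -1/76)
√(5507 + √(T(-70, 502) + B(442))) = √(5507 + √(-1/76 + 10)) = √(5507 + √(759/76)) = √(5507 + √14421/38)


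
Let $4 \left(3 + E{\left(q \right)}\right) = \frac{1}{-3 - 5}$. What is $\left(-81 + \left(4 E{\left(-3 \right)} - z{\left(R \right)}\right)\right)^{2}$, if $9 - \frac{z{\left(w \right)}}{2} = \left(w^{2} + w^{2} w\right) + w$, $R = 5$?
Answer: $\frac{2531281}{64} \approx 39551.0$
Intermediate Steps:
$z{\left(w \right)} = 18 - 2 w - 2 w^{2} - 2 w^{3}$ ($z{\left(w \right)} = 18 - 2 \left(\left(w^{2} + w^{2} w\right) + w\right) = 18 - 2 \left(\left(w^{2} + w^{3}\right) + w\right) = 18 - 2 \left(w + w^{2} + w^{3}\right) = 18 - \left(2 w + 2 w^{2} + 2 w^{3}\right) = 18 - 2 w - 2 w^{2} - 2 w^{3}$)
$E{\left(q \right)} = - \frac{97}{32}$ ($E{\left(q \right)} = -3 + \frac{1}{4 \left(-3 - 5\right)} = -3 + \frac{1}{4 \left(-8\right)} = -3 + \frac{1}{4} \left(- \frac{1}{8}\right) = -3 - \frac{1}{32} = - \frac{97}{32}$)
$\left(-81 + \left(4 E{\left(-3 \right)} - z{\left(R \right)}\right)\right)^{2} = \left(-81 - \left(\frac{241}{8} - 250 - 50 - 10\right)\right)^{2} = \left(-81 - \left(\frac{161}{8} - 250 - 50\right)\right)^{2} = \left(-81 - - \frac{2239}{8}\right)^{2} = \left(-81 + \left(- \frac{97}{8} + 292\right)\right)^{2} = \left(-81 + \frac{2239}{8}\right)^{2} = \left(\frac{1591}{8}\right)^{2} = \frac{2531281}{64}$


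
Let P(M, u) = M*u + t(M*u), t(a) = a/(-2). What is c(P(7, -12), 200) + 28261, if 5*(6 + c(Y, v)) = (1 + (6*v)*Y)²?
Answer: 2540200476/5 ≈ 5.0804e+8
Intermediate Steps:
t(a) = -a/2 (t(a) = a*(-½) = -a/2)
P(M, u) = M*u/2 (P(M, u) = M*u - M*u/2 = M*u/2)
c(Y, v) = -6 + (1 + 6*Y*v)²/5 (c(Y, v) = -6 + (1 + (6*v)*Y)²/5 = -6 + (1 + 6*Y*v)²/5)
c(P(7, -12), 200) + 28261 = (-6 + (1 + 6*((½)*7*(-12))*200)²/5) + 28261 = (-6 + (1 + 6*(-42)*200)²/5) + 28261 = (-6 + (1 - 50400)²/5) + 28261 = (-6 + (⅕)*(-50399)²) + 28261 = (-6 + (⅕)*2540059201) + 28261 = (-6 + 2540059201/5) + 28261 = 2540059171/5 + 28261 = 2540200476/5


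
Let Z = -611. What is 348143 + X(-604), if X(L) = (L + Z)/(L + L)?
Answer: 420557959/1208 ≈ 3.4814e+5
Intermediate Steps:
X(L) = (-611 + L)/(2*L) (X(L) = (L - 611)/(L + L) = (-611 + L)/((2*L)) = (-611 + L)*(1/(2*L)) = (-611 + L)/(2*L))
348143 + X(-604) = 348143 + (1/2)*(-611 - 604)/(-604) = 348143 + (1/2)*(-1/604)*(-1215) = 348143 + 1215/1208 = 420557959/1208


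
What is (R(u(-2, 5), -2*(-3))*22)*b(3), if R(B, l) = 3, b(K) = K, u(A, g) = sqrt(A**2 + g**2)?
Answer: 198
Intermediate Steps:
(R(u(-2, 5), -2*(-3))*22)*b(3) = (3*22)*3 = 66*3 = 198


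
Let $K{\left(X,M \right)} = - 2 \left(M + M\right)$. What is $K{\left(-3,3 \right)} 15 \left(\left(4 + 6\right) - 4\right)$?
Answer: $-1080$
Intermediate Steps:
$K{\left(X,M \right)} = - 4 M$ ($K{\left(X,M \right)} = - 2 \cdot 2 M = - 4 M$)
$K{\left(-3,3 \right)} 15 \left(\left(4 + 6\right) - 4\right) = \left(-4\right) 3 \cdot 15 \left(\left(4 + 6\right) - 4\right) = \left(-12\right) 15 \left(10 - 4\right) = \left(-180\right) 6 = -1080$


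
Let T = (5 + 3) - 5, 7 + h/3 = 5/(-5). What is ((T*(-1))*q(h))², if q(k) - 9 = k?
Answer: 2025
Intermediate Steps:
h = -24 (h = -21 + 3*(5/(-5)) = -21 + 3*(5*(-⅕)) = -21 + 3*(-1) = -21 - 3 = -24)
q(k) = 9 + k
T = 3 (T = 8 - 5 = 3)
((T*(-1))*q(h))² = ((3*(-1))*(9 - 24))² = (-3*(-15))² = 45² = 2025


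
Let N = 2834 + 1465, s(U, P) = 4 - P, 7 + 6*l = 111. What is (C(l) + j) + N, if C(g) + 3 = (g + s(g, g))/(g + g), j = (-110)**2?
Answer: 426299/26 ≈ 16396.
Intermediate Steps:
l = 52/3 (l = -7/6 + (1/6)*111 = -7/6 + 37/2 = 52/3 ≈ 17.333)
N = 4299
j = 12100
C(g) = -3 + 2/g (C(g) = -3 + (g + (4 - g))/(g + g) = -3 + 4/((2*g)) = -3 + 4*(1/(2*g)) = -3 + 2/g)
(C(l) + j) + N = ((-3 + 2/(52/3)) + 12100) + 4299 = ((-3 + 2*(3/52)) + 12100) + 4299 = ((-3 + 3/26) + 12100) + 4299 = (-75/26 + 12100) + 4299 = 314525/26 + 4299 = 426299/26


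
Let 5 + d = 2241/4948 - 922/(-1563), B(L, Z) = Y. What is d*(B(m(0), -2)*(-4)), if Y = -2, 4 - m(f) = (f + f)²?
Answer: -61207762/1933431 ≈ -31.658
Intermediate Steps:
m(f) = 4 - 4*f² (m(f) = 4 - (f + f)² = 4 - (2*f)² = 4 - 4*f²)
B(L, Z) = -2
d = -30603881/7733724 (d = -5 + (2241/4948 - 922/(-1563)) = -5 + (2241*(1/4948) - 922*(-1/1563)) = -5 + (2241/4948 + 922/1563) = -5 + 8064739/7733724 = -30603881/7733724 ≈ -3.9572)
d*(B(m(0), -2)*(-4)) = -(-30603881)*(-4)/3866862 = -30603881/7733724*8 = -61207762/1933431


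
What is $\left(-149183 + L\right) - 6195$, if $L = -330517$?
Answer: $-485895$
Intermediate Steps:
$\left(-149183 + L\right) - 6195 = \left(-149183 - 330517\right) - 6195 = -479700 - 6195 = -485895$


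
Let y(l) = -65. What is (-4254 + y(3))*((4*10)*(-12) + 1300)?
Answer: -3541580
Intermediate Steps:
(-4254 + y(3))*((4*10)*(-12) + 1300) = (-4254 - 65)*((4*10)*(-12) + 1300) = -4319*(40*(-12) + 1300) = -4319*(-480 + 1300) = -4319*820 = -3541580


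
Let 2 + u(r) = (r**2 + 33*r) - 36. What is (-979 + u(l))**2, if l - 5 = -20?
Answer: 1656369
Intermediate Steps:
l = -15 (l = 5 - 20 = -15)
u(r) = -38 + r**2 + 33*r (u(r) = -2 + ((r**2 + 33*r) - 36) = -2 + (-36 + r**2 + 33*r) = -38 + r**2 + 33*r)
(-979 + u(l))**2 = (-979 + (-38 + (-15)**2 + 33*(-15)))**2 = (-979 + (-38 + 225 - 495))**2 = (-979 - 308)**2 = (-1287)**2 = 1656369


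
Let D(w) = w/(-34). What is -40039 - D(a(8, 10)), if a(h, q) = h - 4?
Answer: -680661/17 ≈ -40039.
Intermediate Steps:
a(h, q) = -4 + h
D(w) = -w/34 (D(w) = w*(-1/34) = -w/34)
-40039 - D(a(8, 10)) = -40039 - (-1)*(-4 + 8)/34 = -40039 - (-1)*4/34 = -40039 - 1*(-2/17) = -40039 + 2/17 = -680661/17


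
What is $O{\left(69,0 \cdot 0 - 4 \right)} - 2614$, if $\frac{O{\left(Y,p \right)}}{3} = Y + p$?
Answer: $-2419$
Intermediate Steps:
$O{\left(Y,p \right)} = 3 Y + 3 p$ ($O{\left(Y,p \right)} = 3 \left(Y + p\right) = 3 Y + 3 p$)
$O{\left(69,0 \cdot 0 - 4 \right)} - 2614 = \left(3 \cdot 69 + 3 \left(0 \cdot 0 - 4\right)\right) - 2614 = \left(207 + 3 \left(0 - 4\right)\right) - 2614 = \left(207 + 3 \left(-4\right)\right) - 2614 = \left(207 - 12\right) - 2614 = 195 - 2614 = -2419$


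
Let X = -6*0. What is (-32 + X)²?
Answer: 1024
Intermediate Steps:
X = 0
(-32 + X)² = (-32 + 0)² = (-32)² = 1024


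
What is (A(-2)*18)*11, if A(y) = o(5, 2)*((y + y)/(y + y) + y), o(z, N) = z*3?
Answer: -2970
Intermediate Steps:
o(z, N) = 3*z
A(y) = 15 + 15*y (A(y) = (3*5)*((y + y)/(y + y) + y) = 15*((2*y)/((2*y)) + y) = 15*((2*y)*(1/(2*y)) + y) = 15*(1 + y) = 15 + 15*y)
(A(-2)*18)*11 = ((15 + 15*(-2))*18)*11 = ((15 - 30)*18)*11 = -15*18*11 = -270*11 = -2970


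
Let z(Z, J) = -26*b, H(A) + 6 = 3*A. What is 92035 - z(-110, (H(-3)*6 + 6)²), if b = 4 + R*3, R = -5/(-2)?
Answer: 92334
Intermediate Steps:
R = 5/2 (R = -5*(-½) = 5/2 ≈ 2.5000)
H(A) = -6 + 3*A
b = 23/2 (b = 4 + (5/2)*3 = 4 + 15/2 = 23/2 ≈ 11.500)
z(Z, J) = -299 (z(Z, J) = -26*23/2 = -299)
92035 - z(-110, (H(-3)*6 + 6)²) = 92035 - 1*(-299) = 92035 + 299 = 92334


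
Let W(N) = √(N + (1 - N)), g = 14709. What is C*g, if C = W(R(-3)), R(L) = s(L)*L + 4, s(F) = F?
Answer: 14709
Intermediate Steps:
R(L) = 4 + L² (R(L) = L*L + 4 = L² + 4 = 4 + L²)
W(N) = 1 (W(N) = √1 = 1)
C = 1
C*g = 1*14709 = 14709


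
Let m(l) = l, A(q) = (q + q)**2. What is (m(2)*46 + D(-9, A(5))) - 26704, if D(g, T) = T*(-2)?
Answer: -26812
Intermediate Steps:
A(q) = 4*q**2 (A(q) = (2*q)**2 = 4*q**2)
D(g, T) = -2*T
(m(2)*46 + D(-9, A(5))) - 26704 = (2*46 - 8*5**2) - 26704 = (92 - 8*25) - 26704 = (92 - 2*100) - 26704 = (92 - 200) - 26704 = -108 - 26704 = -26812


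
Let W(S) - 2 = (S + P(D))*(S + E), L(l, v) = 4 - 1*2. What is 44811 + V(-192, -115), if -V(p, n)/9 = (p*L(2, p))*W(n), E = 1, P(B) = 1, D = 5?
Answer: 44965899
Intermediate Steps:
L(l, v) = 2 (L(l, v) = 4 - 2 = 2)
W(S) = 2 + (1 + S)² (W(S) = 2 + (S + 1)*(S + 1) = 2 + (1 + S)*(1 + S) = 2 + (1 + S)²)
V(p, n) = -18*p*(3 + n² + 2*n) (V(p, n) = -9*p*2*(3 + n² + 2*n) = -9*2*p*(3 + n² + 2*n) = -18*p*(3 + n² + 2*n))
44811 + V(-192, -115) = 44811 - 18*(-192)*(3 + (-115)² + 2*(-115)) = 44811 - 18*(-192)*(3 + 13225 - 230) = 44811 - 18*(-192)*12998 = 44811 + 44921088 = 44965899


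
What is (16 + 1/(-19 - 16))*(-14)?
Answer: -1118/5 ≈ -223.60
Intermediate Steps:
(16 + 1/(-19 - 16))*(-14) = (16 + 1/(-35))*(-14) = (16 - 1/35)*(-14) = (559/35)*(-14) = -1118/5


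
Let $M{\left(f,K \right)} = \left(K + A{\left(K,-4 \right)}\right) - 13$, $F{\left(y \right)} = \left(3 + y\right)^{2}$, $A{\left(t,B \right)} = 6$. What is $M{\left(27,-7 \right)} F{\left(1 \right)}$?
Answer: $-224$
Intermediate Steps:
$M{\left(f,K \right)} = -7 + K$ ($M{\left(f,K \right)} = \left(K + 6\right) - 13 = \left(6 + K\right) - 13 = -7 + K$)
$M{\left(27,-7 \right)} F{\left(1 \right)} = \left(-7 - 7\right) \left(3 + 1\right)^{2} = - 14 \cdot 4^{2} = \left(-14\right) 16 = -224$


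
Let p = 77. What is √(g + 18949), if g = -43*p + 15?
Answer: √15653 ≈ 125.11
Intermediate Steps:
g = -3296 (g = -43*77 + 15 = -3311 + 15 = -3296)
√(g + 18949) = √(-3296 + 18949) = √15653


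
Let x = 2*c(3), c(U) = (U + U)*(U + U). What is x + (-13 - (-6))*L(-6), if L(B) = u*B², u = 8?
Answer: -1944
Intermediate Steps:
L(B) = 8*B²
c(U) = 4*U² (c(U) = (2*U)*(2*U) = 4*U²)
x = 72 (x = 2*(4*3²) = 2*(4*9) = 2*36 = 72)
x + (-13 - (-6))*L(-6) = 72 + (-13 - (-6))*(8*(-6)²) = 72 + (-13 - 1*(-6))*(8*36) = 72 + (-13 + 6)*288 = 72 - 7*288 = 72 - 2016 = -1944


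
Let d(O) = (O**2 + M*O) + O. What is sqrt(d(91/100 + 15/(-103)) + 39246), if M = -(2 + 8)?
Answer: sqrt(4162940297029)/10300 ≈ 198.09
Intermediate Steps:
M = -10 (M = -1*10 = -10)
d(O) = O**2 - 9*O (d(O) = (O**2 - 10*O) + O = O**2 - 9*O)
sqrt(d(91/100 + 15/(-103)) + 39246) = sqrt((91/100 + 15/(-103))*(-9 + (91/100 + 15/(-103))) + 39246) = sqrt((91*(1/100) + 15*(-1/103))*(-9 + (91*(1/100) + 15*(-1/103))) + 39246) = sqrt((91/100 - 15/103)*(-9 + (91/100 - 15/103)) + 39246) = sqrt(7873*(-9 + 7873/10300)/10300 + 39246) = sqrt((7873/10300)*(-84827/10300) + 39246) = sqrt(-667842971/106090000 + 39246) = sqrt(4162940297029/106090000) = sqrt(4162940297029)/10300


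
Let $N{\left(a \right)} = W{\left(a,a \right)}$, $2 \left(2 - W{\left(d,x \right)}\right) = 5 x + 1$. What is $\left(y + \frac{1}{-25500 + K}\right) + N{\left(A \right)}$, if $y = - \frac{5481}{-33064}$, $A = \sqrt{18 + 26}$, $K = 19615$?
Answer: $\frac{324095081}{194581640} - 5 \sqrt{11} \approx -14.918$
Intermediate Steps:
$A = 2 \sqrt{11}$ ($A = \sqrt{44} = 2 \sqrt{11} \approx 6.6332$)
$W{\left(d,x \right)} = \frac{3}{2} - \frac{5 x}{2}$ ($W{\left(d,x \right)} = 2 - \frac{5 x + 1}{2} = 2 - \frac{1 + 5 x}{2} = 2 - \left(\frac{1}{2} + \frac{5 x}{2}\right) = \frac{3}{2} - \frac{5 x}{2}$)
$N{\left(a \right)} = \frac{3}{2} - \frac{5 a}{2}$
$y = \frac{5481}{33064}$ ($y = \left(-5481\right) \left(- \frac{1}{33064}\right) = \frac{5481}{33064} \approx 0.16577$)
$\left(y + \frac{1}{-25500 + K}\right) + N{\left(A \right)} = \left(\frac{5481}{33064} + \frac{1}{-25500 + 19615}\right) + \left(\frac{3}{2} - \frac{5 \cdot 2 \sqrt{11}}{2}\right) = \left(\frac{5481}{33064} + \frac{1}{-5885}\right) + \left(\frac{3}{2} - 5 \sqrt{11}\right) = \left(\frac{5481}{33064} - \frac{1}{5885}\right) + \left(\frac{3}{2} - 5 \sqrt{11}\right) = \frac{32222621}{194581640} + \left(\frac{3}{2} - 5 \sqrt{11}\right) = \frac{324095081}{194581640} - 5 \sqrt{11}$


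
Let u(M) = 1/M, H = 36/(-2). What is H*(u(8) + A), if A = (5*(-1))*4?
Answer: 1431/4 ≈ 357.75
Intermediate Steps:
A = -20 (A = -5*4 = -20)
H = -18 (H = 36*(-½) = -18)
H*(u(8) + A) = -18*(1/8 - 20) = -18*(⅛ - 20) = -18*(-159/8) = 1431/4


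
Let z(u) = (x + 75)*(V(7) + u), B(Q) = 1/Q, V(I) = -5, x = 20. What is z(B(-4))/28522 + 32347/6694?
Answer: 1838525003/381852536 ≈ 4.8148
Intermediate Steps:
z(u) = -475 + 95*u (z(u) = (20 + 75)*(-5 + u) = 95*(-5 + u) = -475 + 95*u)
z(B(-4))/28522 + 32347/6694 = (-475 + 95/(-4))/28522 + 32347/6694 = (-475 + 95*(-¼))*(1/28522) + 32347*(1/6694) = (-475 - 95/4)*(1/28522) + 32347/6694 = -1995/4*1/28522 + 32347/6694 = -1995/114088 + 32347/6694 = 1838525003/381852536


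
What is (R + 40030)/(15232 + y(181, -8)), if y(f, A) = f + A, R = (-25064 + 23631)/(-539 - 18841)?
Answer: 775782833/298548900 ≈ 2.5985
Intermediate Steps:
R = 1433/19380 (R = -1433/(-19380) = -1433*(-1/19380) = 1433/19380 ≈ 0.073942)
y(f, A) = A + f
(R + 40030)/(15232 + y(181, -8)) = (1433/19380 + 40030)/(15232 + (-8 + 181)) = 775782833/(19380*(15232 + 173)) = (775782833/19380)/15405 = (775782833/19380)*(1/15405) = 775782833/298548900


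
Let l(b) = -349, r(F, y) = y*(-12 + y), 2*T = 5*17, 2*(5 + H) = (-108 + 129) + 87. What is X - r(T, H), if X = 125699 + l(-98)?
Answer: 123537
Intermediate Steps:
H = 49 (H = -5 + ((-108 + 129) + 87)/2 = -5 + (21 + 87)/2 = -5 + (½)*108 = -5 + 54 = 49)
T = 85/2 (T = (5*17)/2 = (½)*85 = 85/2 ≈ 42.500)
X = 125350 (X = 125699 - 349 = 125350)
X - r(T, H) = 125350 - 49*(-12 + 49) = 125350 - 49*37 = 125350 - 1*1813 = 125350 - 1813 = 123537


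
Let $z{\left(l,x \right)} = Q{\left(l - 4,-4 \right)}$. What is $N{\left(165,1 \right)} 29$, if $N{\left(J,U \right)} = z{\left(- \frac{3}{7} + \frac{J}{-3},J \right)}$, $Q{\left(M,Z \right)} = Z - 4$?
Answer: $-232$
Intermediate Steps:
$Q{\left(M,Z \right)} = -4 + Z$ ($Q{\left(M,Z \right)} = Z - 4 = -4 + Z$)
$z{\left(l,x \right)} = -8$ ($z{\left(l,x \right)} = -4 - 4 = -8$)
$N{\left(J,U \right)} = -8$
$N{\left(165,1 \right)} 29 = \left(-8\right) 29 = -232$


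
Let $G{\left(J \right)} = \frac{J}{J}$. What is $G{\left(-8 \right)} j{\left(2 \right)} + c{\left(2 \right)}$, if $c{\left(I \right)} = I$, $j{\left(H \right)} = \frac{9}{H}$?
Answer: $\frac{13}{2} \approx 6.5$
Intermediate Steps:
$G{\left(J \right)} = 1$
$G{\left(-8 \right)} j{\left(2 \right)} + c{\left(2 \right)} = 1 \cdot \frac{9}{2} + 2 = \frac{9}{2} + 2 = \frac{13}{2}$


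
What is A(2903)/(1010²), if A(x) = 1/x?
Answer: 1/2961350300 ≈ 3.3768e-10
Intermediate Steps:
A(2903)/(1010²) = 1/(2903*(1010²)) = (1/2903)/1020100 = (1/2903)*(1/1020100) = 1/2961350300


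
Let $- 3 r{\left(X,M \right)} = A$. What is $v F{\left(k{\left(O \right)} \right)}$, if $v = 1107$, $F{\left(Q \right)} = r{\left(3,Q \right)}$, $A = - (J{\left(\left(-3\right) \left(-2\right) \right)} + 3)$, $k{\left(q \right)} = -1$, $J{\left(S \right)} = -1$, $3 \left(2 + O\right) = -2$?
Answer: $738$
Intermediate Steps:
$O = - \frac{8}{3}$ ($O = -2 + \frac{1}{3} \left(-2\right) = -2 - \frac{2}{3} = - \frac{8}{3} \approx -2.6667$)
$A = -2$ ($A = - (-1 + 3) = \left(-1\right) 2 = -2$)
$r{\left(X,M \right)} = \frac{2}{3}$ ($r{\left(X,M \right)} = \left(- \frac{1}{3}\right) \left(-2\right) = \frac{2}{3}$)
$F{\left(Q \right)} = \frac{2}{3}$
$v F{\left(k{\left(O \right)} \right)} = 1107 \cdot \frac{2}{3} = 738$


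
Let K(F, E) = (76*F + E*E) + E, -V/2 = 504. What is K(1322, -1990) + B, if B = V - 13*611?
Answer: 4049631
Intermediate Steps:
V = -1008 (V = -2*504 = -1008)
K(F, E) = E + E² + 76*F (K(F, E) = (76*F + E²) + E = (E² + 76*F) + E = E + E² + 76*F)
B = -8951 (B = -1008 - 13*611 = -1008 - 7943 = -8951)
K(1322, -1990) + B = (-1990 + (-1990)² + 76*1322) - 8951 = (-1990 + 3960100 + 100472) - 8951 = 4058582 - 8951 = 4049631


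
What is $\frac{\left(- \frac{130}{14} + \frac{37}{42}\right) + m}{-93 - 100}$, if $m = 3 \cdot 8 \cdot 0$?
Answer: $\frac{353}{8106} \approx 0.043548$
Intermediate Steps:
$m = 0$ ($m = 24 \cdot 0 = 0$)
$\frac{\left(- \frac{130}{14} + \frac{37}{42}\right) + m}{-93 - 100} = \frac{\left(- \frac{130}{14} + \frac{37}{42}\right) + 0}{-93 - 100} = \frac{\left(\left(-130\right) \frac{1}{14} + 37 \cdot \frac{1}{42}\right) + 0}{-193} = \left(\left(- \frac{65}{7} + \frac{37}{42}\right) + 0\right) \left(- \frac{1}{193}\right) = \left(- \frac{353}{42} + 0\right) \left(- \frac{1}{193}\right) = \left(- \frac{353}{42}\right) \left(- \frac{1}{193}\right) = \frac{353}{8106}$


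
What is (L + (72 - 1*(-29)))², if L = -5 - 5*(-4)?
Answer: 13456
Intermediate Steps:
L = 15 (L = -5 + 20 = 15)
(L + (72 - 1*(-29)))² = (15 + (72 - 1*(-29)))² = (15 + (72 + 29))² = (15 + 101)² = 116² = 13456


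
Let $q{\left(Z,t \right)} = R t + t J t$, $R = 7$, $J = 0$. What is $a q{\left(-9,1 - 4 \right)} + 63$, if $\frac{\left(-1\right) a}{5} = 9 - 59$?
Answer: $-5187$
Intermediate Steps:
$q{\left(Z,t \right)} = 7 t$ ($q{\left(Z,t \right)} = 7 t + t 0 t = 7 t + 0 t = 7 t + 0 = 7 t$)
$a = 250$ ($a = - 5 \left(9 - 59\right) = \left(-5\right) \left(-50\right) = 250$)
$a q{\left(-9,1 - 4 \right)} + 63 = 250 \cdot 7 \left(1 - 4\right) + 63 = 250 \cdot 7 \left(-3\right) + 63 = 250 \left(-21\right) + 63 = -5250 + 63 = -5187$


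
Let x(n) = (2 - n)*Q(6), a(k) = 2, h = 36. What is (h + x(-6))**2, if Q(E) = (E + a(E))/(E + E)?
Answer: 15376/9 ≈ 1708.4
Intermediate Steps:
Q(E) = (2 + E)/(2*E) (Q(E) = (E + 2)/(E + E) = (2 + E)/((2*E)) = (2 + E)*(1/(2*E)) = (2 + E)/(2*E))
x(n) = 4/3 - 2*n/3 (x(n) = (2 - n)*((1/2)*(2 + 6)/6) = (2 - n)*((1/2)*(1/6)*8) = (2 - n)*(2/3) = 4/3 - 2*n/3)
(h + x(-6))**2 = (36 + (4/3 - 2/3*(-6)))**2 = (36 + (4/3 + 4))**2 = (36 + 16/3)**2 = (124/3)**2 = 15376/9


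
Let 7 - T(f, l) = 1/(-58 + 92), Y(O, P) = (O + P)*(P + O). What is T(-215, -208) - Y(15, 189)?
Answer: -1414707/34 ≈ -41609.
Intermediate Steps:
Y(O, P) = (O + P)² (Y(O, P) = (O + P)*(O + P) = (O + P)²)
T(f, l) = 237/34 (T(f, l) = 7 - 1/(-58 + 92) = 7 - 1/34 = 237/34)
T(-215, -208) - Y(15, 189) = 237/34 - (15 + 189)² = 237/34 - 1*204² = 237/34 - 1*41616 = 237/34 - 41616 = -1414707/34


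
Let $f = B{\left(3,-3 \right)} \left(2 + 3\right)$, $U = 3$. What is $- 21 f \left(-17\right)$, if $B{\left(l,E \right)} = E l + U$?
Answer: $-10710$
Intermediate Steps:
$B{\left(l,E \right)} = 3 + E l$ ($B{\left(l,E \right)} = E l + 3 = 3 + E l$)
$f = -30$ ($f = \left(3 - 9\right) \left(2 + 3\right) = \left(3 - 9\right) 5 = \left(-6\right) 5 = -30$)
$- 21 f \left(-17\right) = \left(-21\right) \left(-30\right) \left(-17\right) = 630 \left(-17\right) = -10710$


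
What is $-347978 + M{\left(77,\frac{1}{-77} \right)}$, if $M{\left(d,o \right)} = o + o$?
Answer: $- \frac{26794308}{77} \approx -3.4798 \cdot 10^{5}$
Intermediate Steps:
$M{\left(d,o \right)} = 2 o$
$-347978 + M{\left(77,\frac{1}{-77} \right)} = -347978 + \frac{2}{-77} = -347978 + 2 \left(- \frac{1}{77}\right) = -347978 - \frac{2}{77} = - \frac{26794308}{77}$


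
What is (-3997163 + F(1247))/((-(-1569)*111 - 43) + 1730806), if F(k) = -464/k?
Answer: -57292675/27303882 ≈ -2.0983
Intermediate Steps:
(-3997163 + F(1247))/((-(-1569)*111 - 43) + 1730806) = (-3997163 - 464/1247)/((-(-1569)*111 - 43) + 1730806) = (-3997163 - 464*1/1247)/((-523*(-333) - 43) + 1730806) = (-3997163 - 16/43)/((174159 - 43) + 1730806) = -171878025/(43*(174116 + 1730806)) = -171878025/43/1904922 = -171878025/43*1/1904922 = -57292675/27303882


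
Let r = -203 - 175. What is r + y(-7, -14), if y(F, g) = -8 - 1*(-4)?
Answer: -382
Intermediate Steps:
y(F, g) = -4 (y(F, g) = -8 + 4 = -4)
r = -378
r + y(-7, -14) = -378 - 4 = -382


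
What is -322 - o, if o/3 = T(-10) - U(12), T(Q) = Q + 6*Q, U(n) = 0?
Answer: -112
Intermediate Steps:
T(Q) = 7*Q
o = -210 (o = 3*(7*(-10) - 1*0) = 3*(-70 + 0) = 3*(-70) = -210)
-322 - o = -322 - 1*(-210) = -322 + 210 = -112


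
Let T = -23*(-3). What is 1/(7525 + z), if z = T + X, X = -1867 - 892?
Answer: 1/4835 ≈ 0.00020683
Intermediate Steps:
T = 69
X = -2759
z = -2690 (z = 69 - 2759 = -2690)
1/(7525 + z) = 1/(7525 - 2690) = 1/4835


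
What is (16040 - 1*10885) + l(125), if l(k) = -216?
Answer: 4939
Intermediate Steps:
(16040 - 1*10885) + l(125) = (16040 - 1*10885) - 216 = (16040 - 10885) - 216 = 5155 - 216 = 4939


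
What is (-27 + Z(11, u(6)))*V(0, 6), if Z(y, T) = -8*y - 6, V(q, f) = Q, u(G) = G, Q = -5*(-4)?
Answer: -2420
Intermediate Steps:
Q = 20
V(q, f) = 20
Z(y, T) = -6 - 8*y
(-27 + Z(11, u(6)))*V(0, 6) = (-27 + (-6 - 8*11))*20 = (-27 + (-6 - 88))*20 = (-27 - 94)*20 = -121*20 = -2420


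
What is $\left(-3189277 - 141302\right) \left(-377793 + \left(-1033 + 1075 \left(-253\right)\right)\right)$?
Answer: $2167544143779$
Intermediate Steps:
$\left(-3189277 - 141302\right) \left(-377793 + \left(-1033 + 1075 \left(-253\right)\right)\right) = - 3330579 \left(-377793 - 273008\right) = \left(-3330579\right) \left(-650801\right) = 2167544143779$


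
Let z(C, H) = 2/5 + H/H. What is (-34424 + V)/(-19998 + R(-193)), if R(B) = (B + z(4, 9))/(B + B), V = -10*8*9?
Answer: 33913960/19297591 ≈ 1.7574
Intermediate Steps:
V = -720 (V = -80*9 = -720)
z(C, H) = 7/5 (z(C, H) = 2*(⅕) + 1 = ⅖ + 1 = 7/5)
R(B) = (7/5 + B)/(2*B) (R(B) = (B + 7/5)/(B + B) = (7/5 + B)/((2*B)) = (7/5 + B)*(1/(2*B)) = (7/5 + B)/(2*B))
(-34424 + V)/(-19998 + R(-193)) = (-34424 - 720)/(-19998 + (⅒)*(7 + 5*(-193))/(-193)) = -35144/(-19998 + (⅒)*(-1/193)*(7 - 965)) = -35144/(-19998 + (⅒)*(-1/193)*(-958)) = -35144/(-19998 + 479/965) = -35144/(-19297591/965) = -35144*(-965/19297591) = 33913960/19297591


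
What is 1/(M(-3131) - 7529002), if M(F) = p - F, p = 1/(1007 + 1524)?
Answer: -2531/19047979500 ≈ -1.3287e-7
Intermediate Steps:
p = 1/2531 ≈ 0.00039510
M(F) = 1/2531 - F
1/(M(-3131) - 7529002) = 1/((1/2531 - 1*(-3131)) - 7529002) = 1/((1/2531 + 3131) - 7529002) = 1/(7924562/2531 - 7529002) = 1/(-19047979500/2531) = -2531/19047979500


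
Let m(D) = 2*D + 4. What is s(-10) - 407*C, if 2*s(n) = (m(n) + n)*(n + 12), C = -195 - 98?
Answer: 119225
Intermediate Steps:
C = -293
m(D) = 4 + 2*D
s(n) = (4 + 3*n)*(12 + n)/2 (s(n) = (((4 + 2*n) + n)*(n + 12))/2 = ((4 + 3*n)*(12 + n))/2 = (4 + 3*n)*(12 + n)/2)
s(-10) - 407*C = (24 + 20*(-10) + (3/2)*(-10)²) - 407*(-293) = (24 - 200 + (3/2)*100) + 119251 = (24 - 200 + 150) + 119251 = -26 + 119251 = 119225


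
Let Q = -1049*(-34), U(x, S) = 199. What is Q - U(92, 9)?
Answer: 35467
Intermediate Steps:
Q = 35666
Q - U(92, 9) = 35666 - 1*199 = 35666 - 199 = 35467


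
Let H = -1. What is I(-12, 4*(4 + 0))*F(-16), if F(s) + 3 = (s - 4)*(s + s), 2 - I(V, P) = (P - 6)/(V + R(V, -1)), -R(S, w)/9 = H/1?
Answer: 10192/3 ≈ 3397.3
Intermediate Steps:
R(S, w) = 9 (R(S, w) = -(-9)/1 = -(-9) = -9*(-1) = 9)
I(V, P) = 2 - (-6 + P)/(9 + V) (I(V, P) = 2 - (P - 6)/(V + 9) = 2 - (-6 + P)/(9 + V))
F(s) = -3 + 2*s*(-4 + s) (F(s) = -3 + (s - 4)*(s + s) = -3 + (-4 + s)*(2*s) = -3 + 2*s*(-4 + s))
I(-12, 4*(4 + 0))*F(-16) = ((24 - 4*(4 + 0) + 2*(-12))/(9 - 12))*(-3 - 8*(-16) + 2*(-16)²) = ((24 - 4*4 - 24)/(-3))*(-3 + 128 + 2*256) = (-(24 - 1*16 - 24)/3)*(-3 + 128 + 512) = -(24 - 16 - 24)/3*637 = -⅓*(-16)*637 = (16/3)*637 = 10192/3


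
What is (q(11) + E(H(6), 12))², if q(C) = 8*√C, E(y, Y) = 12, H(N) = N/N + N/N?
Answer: 848 + 192*√11 ≈ 1484.8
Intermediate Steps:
H(N) = 2 (H(N) = 1 + 1 = 2)
(q(11) + E(H(6), 12))² = (8*√11 + 12)² = (12 + 8*√11)²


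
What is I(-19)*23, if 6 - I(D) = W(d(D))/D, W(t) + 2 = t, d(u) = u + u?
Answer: 1702/19 ≈ 89.579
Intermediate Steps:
d(u) = 2*u
W(t) = -2 + t
I(D) = 6 - (-2 + 2*D)/D
I(-19)*23 = (4 + 2/(-19))*23 = (4 + 2*(-1/19))*23 = (4 - 2/19)*23 = (74/19)*23 = 1702/19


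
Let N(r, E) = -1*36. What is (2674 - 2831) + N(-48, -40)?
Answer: -193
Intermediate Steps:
N(r, E) = -36
(2674 - 2831) + N(-48, -40) = (2674 - 2831) - 36 = -157 - 36 = -193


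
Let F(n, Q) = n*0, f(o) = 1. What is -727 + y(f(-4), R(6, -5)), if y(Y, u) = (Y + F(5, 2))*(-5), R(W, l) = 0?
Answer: -732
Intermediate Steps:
F(n, Q) = 0
y(Y, u) = -5*Y (y(Y, u) = (Y + 0)*(-5) = Y*(-5) = -5*Y)
-727 + y(f(-4), R(6, -5)) = -727 - 5*1 = -727 - 5 = -732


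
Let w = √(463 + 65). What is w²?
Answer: 528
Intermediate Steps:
w = 4*√33 (w = √528 = 4*√33 ≈ 22.978)
w² = (4*√33)² = 528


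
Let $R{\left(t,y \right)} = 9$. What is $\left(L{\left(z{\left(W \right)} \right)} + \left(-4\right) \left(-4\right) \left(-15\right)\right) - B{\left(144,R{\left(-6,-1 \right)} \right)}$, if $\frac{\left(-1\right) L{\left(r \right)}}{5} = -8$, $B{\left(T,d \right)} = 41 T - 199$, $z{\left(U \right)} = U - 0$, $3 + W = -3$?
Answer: $-5905$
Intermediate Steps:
$W = -6$ ($W = -3 - 3 = -6$)
$z{\left(U \right)} = U$ ($z{\left(U \right)} = U + 0 = U$)
$B{\left(T,d \right)} = -199 + 41 T$
$L{\left(r \right)} = 40$ ($L{\left(r \right)} = \left(-5\right) \left(-8\right) = 40$)
$\left(L{\left(z{\left(W \right)} \right)} + \left(-4\right) \left(-4\right) \left(-15\right)\right) - B{\left(144,R{\left(-6,-1 \right)} \right)} = \left(40 + \left(-4\right) \left(-4\right) \left(-15\right)\right) - \left(-199 + 41 \cdot 144\right) = \left(40 + 16 \left(-15\right)\right) - \left(-199 + 5904\right) = \left(40 - 240\right) - 5705 = -200 - 5705 = -5905$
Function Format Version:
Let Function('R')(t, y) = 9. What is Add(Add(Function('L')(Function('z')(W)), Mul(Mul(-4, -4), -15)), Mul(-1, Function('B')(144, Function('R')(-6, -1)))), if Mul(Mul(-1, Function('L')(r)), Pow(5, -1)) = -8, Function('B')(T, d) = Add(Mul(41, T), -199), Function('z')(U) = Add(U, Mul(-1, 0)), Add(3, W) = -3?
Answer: -5905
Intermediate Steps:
W = -6 (W = Add(-3, -3) = -6)
Function('z')(U) = U (Function('z')(U) = Add(U, 0) = U)
Function('B')(T, d) = Add(-199, Mul(41, T))
Function('L')(r) = 40 (Function('L')(r) = Mul(-5, -8) = 40)
Add(Add(Function('L')(Function('z')(W)), Mul(Mul(-4, -4), -15)), Mul(-1, Function('B')(144, Function('R')(-6, -1)))) = Add(Add(40, Mul(Mul(-4, -4), -15)), Mul(-1, Add(-199, Mul(41, 144)))) = Add(Add(40, Mul(16, -15)), Mul(-1, Add(-199, 5904))) = Add(Add(40, -240), Mul(-1, 5705)) = Add(-200, -5705) = -5905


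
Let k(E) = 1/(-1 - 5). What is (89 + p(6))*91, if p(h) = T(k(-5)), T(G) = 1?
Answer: 8190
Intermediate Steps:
k(E) = -⅙ (k(E) = 1/(-6) = -⅙)
p(h) = 1
(89 + p(6))*91 = (89 + 1)*91 = 90*91 = 8190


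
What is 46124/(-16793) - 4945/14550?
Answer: -150829117/48867630 ≈ -3.0865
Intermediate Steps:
46124/(-16793) - 4945/14550 = 46124*(-1/16793) - 4945*1/14550 = -46124/16793 - 989/2910 = -150829117/48867630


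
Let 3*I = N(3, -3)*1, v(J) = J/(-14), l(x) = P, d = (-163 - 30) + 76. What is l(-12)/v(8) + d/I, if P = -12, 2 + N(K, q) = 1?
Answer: 372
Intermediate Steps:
N(K, q) = -1 (N(K, q) = -2 + 1 = -1)
d = -117 (d = -193 + 76 = -117)
l(x) = -12
v(J) = -J/14 (v(J) = J*(-1/14) = -J/14)
I = -⅓ (I = (-1*1)/3 = (⅓)*(-1) = -⅓ ≈ -0.33333)
l(-12)/v(8) + d/I = -12/((-1/14*8)) - 117/(-⅓) = -12/(-4/7) - 117*(-3) = -12*(-7/4) + 351 = 21 + 351 = 372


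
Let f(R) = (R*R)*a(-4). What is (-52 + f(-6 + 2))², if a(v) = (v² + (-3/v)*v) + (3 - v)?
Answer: 71824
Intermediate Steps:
a(v) = v² - v (a(v) = (v² - 3) + (3 - v) = (-3 + v²) + (3 - v) = v² - v)
f(R) = 20*R² (f(R) = (R*R)*(-4*(-1 - 4)) = R²*(-4*(-5)) = R²*20 = 20*R²)
(-52 + f(-6 + 2))² = (-52 + 20*(-6 + 2)²)² = (-52 + 20*(-4)²)² = (-52 + 20*16)² = (-52 + 320)² = 268² = 71824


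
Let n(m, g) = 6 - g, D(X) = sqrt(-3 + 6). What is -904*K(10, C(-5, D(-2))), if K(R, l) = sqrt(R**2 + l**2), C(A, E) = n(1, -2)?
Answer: -1808*sqrt(41) ≈ -11577.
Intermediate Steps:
D(X) = sqrt(3)
C(A, E) = 8 (C(A, E) = 6 - 1*(-2) = 6 + 2 = 8)
-904*K(10, C(-5, D(-2))) = -904*sqrt(10**2 + 8**2) = -904*sqrt(100 + 64) = -1808*sqrt(41)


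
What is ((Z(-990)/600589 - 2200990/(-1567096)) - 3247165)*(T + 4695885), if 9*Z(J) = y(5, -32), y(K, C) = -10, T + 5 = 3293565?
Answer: -109876867691427627506157725/4235312787948 ≈ -2.5943e+13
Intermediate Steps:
T = 3293560 (T = -5 + 3293565 = 3293560)
Z(J) = -10/9 (Z(J) = (1/9)*(-10) = -10/9)
((Z(-990)/600589 - 2200990/(-1567096)) - 3247165)*(T + 4695885) = ((-10/9/600589 - 2200990/(-1567096)) - 3247165)*(3293560 + 4695885) = ((-10/9*1/600589 - 2200990*(-1/1567096)) - 3247165)*7989445 = ((-10/5405301 + 1100495/783548) - 3247165)*7989445 = (5948498888515/4235312787948 - 3247165)*7989445 = -13752753500578278905/4235312787948*7989445 = -109876867691427627506157725/4235312787948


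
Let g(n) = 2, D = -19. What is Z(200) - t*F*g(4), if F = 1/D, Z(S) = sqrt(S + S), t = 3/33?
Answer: 4182/209 ≈ 20.010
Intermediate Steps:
t = 1/11 (t = 3*(1/33) = 1/11 ≈ 0.090909)
Z(S) = sqrt(2)*sqrt(S) (Z(S) = sqrt(2*S) = sqrt(2)*sqrt(S))
F = -1/19 (F = 1/(-19) = -1/19 ≈ -0.052632)
Z(200) - t*F*g(4) = sqrt(2)*sqrt(200) - (1/11)*(-1/19)*2 = sqrt(2)*(10*sqrt(2)) - (-1)*2/209 = 20 - 1*(-2/209) = 20 + 2/209 = 4182/209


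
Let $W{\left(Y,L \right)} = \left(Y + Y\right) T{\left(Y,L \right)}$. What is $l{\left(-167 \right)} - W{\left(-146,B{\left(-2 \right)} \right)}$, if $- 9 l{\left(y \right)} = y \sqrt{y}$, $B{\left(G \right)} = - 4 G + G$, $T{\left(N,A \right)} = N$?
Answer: $-42632 + \frac{167 i \sqrt{167}}{9} \approx -42632.0 + 239.79 i$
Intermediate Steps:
$B{\left(G \right)} = - 3 G$
$l{\left(y \right)} = - \frac{y^{\frac{3}{2}}}{9}$ ($l{\left(y \right)} = - \frac{y \sqrt{y}}{9} = - \frac{y^{\frac{3}{2}}}{9}$)
$W{\left(Y,L \right)} = 2 Y^{2}$ ($W{\left(Y,L \right)} = \left(Y + Y\right) Y = 2 Y Y = 2 Y^{2}$)
$l{\left(-167 \right)} - W{\left(-146,B{\left(-2 \right)} \right)} = - \frac{\left(-167\right)^{\frac{3}{2}}}{9} - 2 \left(-146\right)^{2} = - \frac{\left(-167\right) i \sqrt{167}}{9} - 2 \cdot 21316 = \frac{167 i \sqrt{167}}{9} - 42632 = -42632 + \frac{167 i \sqrt{167}}{9}$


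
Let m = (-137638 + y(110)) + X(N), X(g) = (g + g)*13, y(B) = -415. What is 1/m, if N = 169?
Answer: -1/133659 ≈ -7.4817e-6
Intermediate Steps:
X(g) = 26*g (X(g) = (2*g)*13 = 26*g)
m = -133659 (m = (-137638 - 415) + 26*169 = -138053 + 4394 = -133659)
1/m = 1/(-133659) = -1/133659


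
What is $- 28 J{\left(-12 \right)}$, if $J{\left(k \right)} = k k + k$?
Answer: $-3696$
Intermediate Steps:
$J{\left(k \right)} = k + k^{2}$ ($J{\left(k \right)} = k^{2} + k = k + k^{2}$)
$- 28 J{\left(-12 \right)} = - 28 \left(- 12 \left(1 - 12\right)\right) = - 28 \left(\left(-12\right) \left(-11\right)\right) = \left(-28\right) 132 = -3696$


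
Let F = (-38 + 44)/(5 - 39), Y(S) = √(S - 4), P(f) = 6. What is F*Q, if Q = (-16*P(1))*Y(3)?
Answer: 288*I/17 ≈ 16.941*I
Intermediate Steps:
Y(S) = √(-4 + S)
F = -3/17 (F = 6/(-34) = 6*(-1/34) = -3/17 ≈ -0.17647)
Q = -96*I (Q = (-16*6)*√(-4 + 3) = -96*I ≈ -96.0*I)
F*Q = -(-288)*I/17 = 288*I/17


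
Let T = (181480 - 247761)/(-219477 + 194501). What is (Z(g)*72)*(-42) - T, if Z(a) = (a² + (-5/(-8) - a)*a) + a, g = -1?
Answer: 122665783/24976 ≈ 4911.3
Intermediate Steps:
Z(a) = a + a² + a*(5/8 - a) (Z(a) = (a² + (-5*(-⅛) - a)*a) + a = (a² + (5/8 - a)*a) + a = (a² + a*(5/8 - a)) + a = a + a² + a*(5/8 - a))
T = 66281/24976 (T = -66281/(-24976) = -66281*(-1/24976) = 66281/24976 ≈ 2.6538)
(Z(g)*72)*(-42) - T = (((13/8)*(-1))*72)*(-42) - 1*66281/24976 = -13/8*72*(-42) - 66281/24976 = -117*(-42) - 66281/24976 = 4914 - 66281/24976 = 122665783/24976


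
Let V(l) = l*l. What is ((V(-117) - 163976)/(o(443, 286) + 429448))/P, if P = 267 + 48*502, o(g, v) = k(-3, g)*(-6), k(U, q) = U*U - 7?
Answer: -150287/10462349268 ≈ -1.4365e-5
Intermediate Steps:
V(l) = l²
k(U, q) = -7 + U² (k(U, q) = U² - 7 = -7 + U²)
o(g, v) = -12 (o(g, v) = (-7 + (-3)²)*(-6) = (-7 + 9)*(-6) = 2*(-6) = -12)
P = 24363 (P = 267 + 24096 = 24363)
((V(-117) - 163976)/(o(443, 286) + 429448))/P = (((-117)² - 163976)/(-12 + 429448))/24363 = ((13689 - 163976)/429436)*(1/24363) = -150287*1/429436*(1/24363) = -150287/429436*1/24363 = -150287/10462349268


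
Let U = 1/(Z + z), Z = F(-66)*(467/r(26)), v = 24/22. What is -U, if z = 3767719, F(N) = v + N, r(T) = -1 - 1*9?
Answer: -55/207391264 ≈ -2.6520e-7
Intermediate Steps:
v = 12/11 (v = 24*(1/22) = 12/11 ≈ 1.0909)
r(T) = -10 (r(T) = -1 - 9 = -10)
F(N) = 12/11 + N
Z = 166719/55 (Z = (12/11 - 66)*(467/(-10)) = -333438*(-1)/(11*10) = -714/11*(-467/10) = 166719/55 ≈ 3031.3)
U = 55/207391264 (U = 1/(166719/55 + 3767719) = 1/(207391264/55) = 55/207391264 ≈ 2.6520e-7)
-U = -1*55/207391264 = -55/207391264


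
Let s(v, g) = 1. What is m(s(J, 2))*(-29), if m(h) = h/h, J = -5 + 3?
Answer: -29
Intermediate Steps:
J = -2
m(h) = 1
m(s(J, 2))*(-29) = 1*(-29) = -29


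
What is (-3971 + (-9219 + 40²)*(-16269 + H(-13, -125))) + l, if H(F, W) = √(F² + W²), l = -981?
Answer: 123948559 - 7619*√15794 ≈ 1.2299e+8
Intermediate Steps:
(-3971 + (-9219 + 40²)*(-16269 + H(-13, -125))) + l = (-3971 + (-9219 + 40²)*(-16269 + √((-13)² + (-125)²))) - 981 = (-3971 + (-9219 + 1600)*(-16269 + √(169 + 15625))) - 981 = (-3971 - 7619*(-16269 + √15794)) - 981 = (-3971 + (123953511 - 7619*√15794)) - 981 = (123949540 - 7619*√15794) - 981 = 123948559 - 7619*√15794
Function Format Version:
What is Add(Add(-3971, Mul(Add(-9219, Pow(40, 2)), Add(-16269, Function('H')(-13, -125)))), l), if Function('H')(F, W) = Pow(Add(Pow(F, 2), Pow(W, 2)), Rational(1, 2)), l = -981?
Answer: Add(123948559, Mul(-7619, Pow(15794, Rational(1, 2)))) ≈ 1.2299e+8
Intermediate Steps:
Add(Add(-3971, Mul(Add(-9219, Pow(40, 2)), Add(-16269, Function('H')(-13, -125)))), l) = Add(Add(-3971, Mul(Add(-9219, Pow(40, 2)), Add(-16269, Pow(Add(Pow(-13, 2), Pow(-125, 2)), Rational(1, 2))))), -981) = Add(Add(-3971, Mul(Add(-9219, 1600), Add(-16269, Pow(Add(169, 15625), Rational(1, 2))))), -981) = Add(Add(-3971, Mul(-7619, Add(-16269, Pow(15794, Rational(1, 2))))), -981) = Add(Add(-3971, Add(123953511, Mul(-7619, Pow(15794, Rational(1, 2))))), -981) = Add(Add(123949540, Mul(-7619, Pow(15794, Rational(1, 2)))), -981) = Add(123948559, Mul(-7619, Pow(15794, Rational(1, 2))))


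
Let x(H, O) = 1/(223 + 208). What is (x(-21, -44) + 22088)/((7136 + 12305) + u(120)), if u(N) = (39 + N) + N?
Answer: 9519929/8499320 ≈ 1.1201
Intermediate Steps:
u(N) = 39 + 2*N
x(H, O) = 1/431
(x(-21, -44) + 22088)/((7136 + 12305) + u(120)) = (1/431 + 22088)/((7136 + 12305) + (39 + 2*120)) = 9519929/(431*(19441 + (39 + 240))) = 9519929/(431*(19441 + 279)) = (9519929/431)/19720 = (9519929/431)*(1/19720) = 9519929/8499320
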